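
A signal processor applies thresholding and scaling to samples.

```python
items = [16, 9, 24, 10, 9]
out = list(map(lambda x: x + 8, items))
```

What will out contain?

Step 1: Apply lambda x: x + 8 to each element:
  16 -> 24
  9 -> 17
  24 -> 32
  10 -> 18
  9 -> 17
Therefore out = [24, 17, 32, 18, 17].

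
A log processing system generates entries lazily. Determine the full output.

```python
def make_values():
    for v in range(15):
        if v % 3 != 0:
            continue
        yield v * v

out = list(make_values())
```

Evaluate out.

Step 1: Only yield v**2 when v is divisible by 3:
  v=0: 0 % 3 == 0, yield 0**2 = 0
  v=3: 3 % 3 == 0, yield 3**2 = 9
  v=6: 6 % 3 == 0, yield 6**2 = 36
  v=9: 9 % 3 == 0, yield 9**2 = 81
  v=12: 12 % 3 == 0, yield 12**2 = 144
Therefore out = [0, 9, 36, 81, 144].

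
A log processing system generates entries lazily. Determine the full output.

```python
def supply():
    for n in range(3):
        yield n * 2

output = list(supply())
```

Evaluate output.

Step 1: For each n in range(3), yield n * 2:
  n=0: yield 0 * 2 = 0
  n=1: yield 1 * 2 = 2
  n=2: yield 2 * 2 = 4
Therefore output = [0, 2, 4].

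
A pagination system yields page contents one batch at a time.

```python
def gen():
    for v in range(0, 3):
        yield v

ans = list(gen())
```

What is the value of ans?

Step 1: The generator yields each value from range(0, 3).
Step 2: list() consumes all yields: [0, 1, 2].
Therefore ans = [0, 1, 2].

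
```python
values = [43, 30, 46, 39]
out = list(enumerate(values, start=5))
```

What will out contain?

Step 1: enumerate with start=5:
  (5, 43)
  (6, 30)
  (7, 46)
  (8, 39)
Therefore out = [(5, 43), (6, 30), (7, 46), (8, 39)].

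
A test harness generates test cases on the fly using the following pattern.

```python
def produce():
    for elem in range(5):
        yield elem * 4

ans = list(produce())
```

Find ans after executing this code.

Step 1: For each elem in range(5), yield elem * 4:
  elem=0: yield 0 * 4 = 0
  elem=1: yield 1 * 4 = 4
  elem=2: yield 2 * 4 = 8
  elem=3: yield 3 * 4 = 12
  elem=4: yield 4 * 4 = 16
Therefore ans = [0, 4, 8, 12, 16].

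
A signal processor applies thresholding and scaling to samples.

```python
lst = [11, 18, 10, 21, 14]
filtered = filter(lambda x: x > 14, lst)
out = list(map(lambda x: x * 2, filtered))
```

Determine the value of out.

Step 1: Filter lst for elements > 14:
  11: removed
  18: kept
  10: removed
  21: kept
  14: removed
Step 2: Map x * 2 on filtered [18, 21]:
  18 -> 36
  21 -> 42
Therefore out = [36, 42].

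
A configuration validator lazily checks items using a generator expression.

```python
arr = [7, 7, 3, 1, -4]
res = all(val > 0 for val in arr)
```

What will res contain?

Step 1: Check val > 0 for each element in [7, 7, 3, 1, -4]:
  7 > 0: True
  7 > 0: True
  3 > 0: True
  1 > 0: True
  -4 > 0: False
Step 2: all() returns False.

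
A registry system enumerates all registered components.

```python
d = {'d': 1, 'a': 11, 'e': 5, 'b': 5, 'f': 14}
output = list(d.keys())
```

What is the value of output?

Step 1: d.keys() returns the dictionary keys in insertion order.
Therefore output = ['d', 'a', 'e', 'b', 'f'].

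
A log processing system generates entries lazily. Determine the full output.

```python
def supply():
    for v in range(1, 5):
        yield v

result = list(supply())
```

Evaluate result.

Step 1: The generator yields each value from range(1, 5).
Step 2: list() consumes all yields: [1, 2, 3, 4].
Therefore result = [1, 2, 3, 4].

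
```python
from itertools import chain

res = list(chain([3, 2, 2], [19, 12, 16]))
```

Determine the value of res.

Step 1: chain() concatenates iterables: [3, 2, 2] + [19, 12, 16].
Therefore res = [3, 2, 2, 19, 12, 16].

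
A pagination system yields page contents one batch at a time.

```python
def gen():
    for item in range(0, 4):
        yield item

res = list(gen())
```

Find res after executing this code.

Step 1: The generator yields each value from range(0, 4).
Step 2: list() consumes all yields: [0, 1, 2, 3].
Therefore res = [0, 1, 2, 3].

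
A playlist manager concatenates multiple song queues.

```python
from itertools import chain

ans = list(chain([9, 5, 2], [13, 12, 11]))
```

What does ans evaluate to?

Step 1: chain() concatenates iterables: [9, 5, 2] + [13, 12, 11].
Therefore ans = [9, 5, 2, 13, 12, 11].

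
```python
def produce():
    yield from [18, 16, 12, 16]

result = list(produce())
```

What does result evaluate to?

Step 1: yield from delegates to the iterable, yielding each element.
Step 2: Collected values: [18, 16, 12, 16].
Therefore result = [18, 16, 12, 16].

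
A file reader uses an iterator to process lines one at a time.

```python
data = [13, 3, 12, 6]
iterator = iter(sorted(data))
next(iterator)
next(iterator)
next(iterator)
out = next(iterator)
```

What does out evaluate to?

Step 1: sorted([13, 3, 12, 6]) = [3, 6, 12, 13].
Step 2: Create iterator and skip 3 elements.
Step 3: next() returns 13.
Therefore out = 13.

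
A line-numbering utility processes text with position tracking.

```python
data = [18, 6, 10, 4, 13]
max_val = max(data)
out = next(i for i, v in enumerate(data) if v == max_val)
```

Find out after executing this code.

Step 1: max([18, 6, 10, 4, 13]) = 18.
Step 2: Find first index where value == 18:
  Index 0: 18 == 18, found!
Therefore out = 0.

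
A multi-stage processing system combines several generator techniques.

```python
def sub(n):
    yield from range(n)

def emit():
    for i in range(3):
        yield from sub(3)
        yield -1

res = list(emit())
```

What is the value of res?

Step 1: For each i in range(3):
  i=0: yield from sub(3) -> [0, 1, 2], then yield -1
  i=1: yield from sub(3) -> [0, 1, 2], then yield -1
  i=2: yield from sub(3) -> [0, 1, 2], then yield -1
Therefore res = [0, 1, 2, -1, 0, 1, 2, -1, 0, 1, 2, -1].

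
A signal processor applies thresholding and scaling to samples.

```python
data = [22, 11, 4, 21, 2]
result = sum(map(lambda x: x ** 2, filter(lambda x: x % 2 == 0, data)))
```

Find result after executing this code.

Step 1: Filter even numbers from [22, 11, 4, 21, 2]: [22, 4, 2]
Step 2: Square each: [484, 16, 4]
Step 3: Sum = 504.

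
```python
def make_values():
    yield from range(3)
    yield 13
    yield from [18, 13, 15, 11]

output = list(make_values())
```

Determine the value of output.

Step 1: Trace yields in order:
  yield 0
  yield 1
  yield 2
  yield 13
  yield 18
  yield 13
  yield 15
  yield 11
Therefore output = [0, 1, 2, 13, 18, 13, 15, 11].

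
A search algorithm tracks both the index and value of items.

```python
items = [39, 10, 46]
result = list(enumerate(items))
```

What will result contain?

Step 1: enumerate pairs each element with its index:
  (0, 39)
  (1, 10)
  (2, 46)
Therefore result = [(0, 39), (1, 10), (2, 46)].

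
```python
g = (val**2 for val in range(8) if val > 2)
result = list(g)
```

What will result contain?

Step 1: For range(8), keep val > 2, then square:
  val=0: 0 <= 2, excluded
  val=1: 1 <= 2, excluded
  val=2: 2 <= 2, excluded
  val=3: 3 > 2, yield 3**2 = 9
  val=4: 4 > 2, yield 4**2 = 16
  val=5: 5 > 2, yield 5**2 = 25
  val=6: 6 > 2, yield 6**2 = 36
  val=7: 7 > 2, yield 7**2 = 49
Therefore result = [9, 16, 25, 36, 49].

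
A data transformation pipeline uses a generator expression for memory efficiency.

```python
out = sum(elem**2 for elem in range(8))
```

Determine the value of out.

Step 1: Compute elem**2 for each elem in range(8):
  elem=0: 0**2 = 0
  elem=1: 1**2 = 1
  elem=2: 2**2 = 4
  elem=3: 3**2 = 9
  elem=4: 4**2 = 16
  elem=5: 5**2 = 25
  elem=6: 6**2 = 36
  elem=7: 7**2 = 49
Step 2: sum = 0 + 1 + 4 + 9 + 16 + 25 + 36 + 49 = 140.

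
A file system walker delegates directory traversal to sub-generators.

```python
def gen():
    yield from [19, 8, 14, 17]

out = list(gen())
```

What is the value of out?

Step 1: yield from delegates to the iterable, yielding each element.
Step 2: Collected values: [19, 8, 14, 17].
Therefore out = [19, 8, 14, 17].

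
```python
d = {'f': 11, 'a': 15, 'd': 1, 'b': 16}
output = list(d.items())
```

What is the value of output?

Step 1: d.items() returns (key, value) pairs in insertion order.
Therefore output = [('f', 11), ('a', 15), ('d', 1), ('b', 16)].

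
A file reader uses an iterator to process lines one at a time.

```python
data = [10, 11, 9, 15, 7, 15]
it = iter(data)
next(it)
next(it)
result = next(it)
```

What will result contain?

Step 1: Create iterator over [10, 11, 9, 15, 7, 15].
Step 2: next() consumes 10.
Step 3: next() consumes 11.
Step 4: next() returns 9.
Therefore result = 9.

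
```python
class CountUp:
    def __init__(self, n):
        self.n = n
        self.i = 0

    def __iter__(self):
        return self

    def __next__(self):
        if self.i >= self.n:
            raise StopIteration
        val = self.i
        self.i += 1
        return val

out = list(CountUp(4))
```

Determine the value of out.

Step 1: CountUp(4) creates an iterator counting 0 to 3.
Step 2: list() consumes all values: [0, 1, 2, 3].
Therefore out = [0, 1, 2, 3].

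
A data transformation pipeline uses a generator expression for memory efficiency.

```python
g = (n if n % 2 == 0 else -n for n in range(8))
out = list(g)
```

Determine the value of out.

Step 1: For each n in range(8), yield n if even, else -n:
  n=0: even, yield 0
  n=1: odd, yield -1
  n=2: even, yield 2
  n=3: odd, yield -3
  n=4: even, yield 4
  n=5: odd, yield -5
  n=6: even, yield 6
  n=7: odd, yield -7
Therefore out = [0, -1, 2, -3, 4, -5, 6, -7].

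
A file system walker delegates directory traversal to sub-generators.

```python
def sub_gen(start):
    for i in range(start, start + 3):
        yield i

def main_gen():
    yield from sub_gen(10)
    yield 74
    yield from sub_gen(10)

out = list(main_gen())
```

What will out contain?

Step 1: main_gen() delegates to sub_gen(10):
  yield 10
  yield 11
  yield 12
Step 2: yield 74
Step 3: Delegates to sub_gen(10):
  yield 10
  yield 11
  yield 12
Therefore out = [10, 11, 12, 74, 10, 11, 12].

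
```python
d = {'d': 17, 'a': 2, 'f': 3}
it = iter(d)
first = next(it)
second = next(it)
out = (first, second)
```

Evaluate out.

Step 1: iter(d) iterates over keys: ['d', 'a', 'f'].
Step 2: first = next(it) = 'd', second = next(it) = 'a'.
Therefore out = ('d', 'a').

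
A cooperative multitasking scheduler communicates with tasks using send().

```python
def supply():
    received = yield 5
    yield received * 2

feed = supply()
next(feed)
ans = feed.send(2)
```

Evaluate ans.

Step 1: next(feed) advances to first yield, producing 5.
Step 2: send(2) resumes, received = 2.
Step 3: yield received * 2 = 2 * 2 = 4.
Therefore ans = 4.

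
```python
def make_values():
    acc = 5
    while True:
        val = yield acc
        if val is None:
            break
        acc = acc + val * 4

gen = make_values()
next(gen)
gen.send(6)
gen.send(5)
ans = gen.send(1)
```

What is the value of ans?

Step 1: next() -> yield acc=5.
Step 2: send(6) -> val=6, acc = 5 + 6*4 = 29, yield 29.
Step 3: send(5) -> val=5, acc = 29 + 5*4 = 49, yield 49.
Step 4: send(1) -> val=1, acc = 49 + 1*4 = 53, yield 53.
Therefore ans = 53.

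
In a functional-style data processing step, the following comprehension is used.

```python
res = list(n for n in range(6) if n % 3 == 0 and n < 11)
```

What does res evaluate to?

Step 1: Filter range(6) where n % 3 == 0 and n < 11:
  n=0: both conditions met, included
  n=1: excluded (1 % 3 != 0)
  n=2: excluded (2 % 3 != 0)
  n=3: both conditions met, included
  n=4: excluded (4 % 3 != 0)
  n=5: excluded (5 % 3 != 0)
Therefore res = [0, 3].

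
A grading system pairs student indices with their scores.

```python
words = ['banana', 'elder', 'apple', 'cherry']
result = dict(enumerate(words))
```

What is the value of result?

Step 1: enumerate pairs indices with words:
  0 -> 'banana'
  1 -> 'elder'
  2 -> 'apple'
  3 -> 'cherry'
Therefore result = {0: 'banana', 1: 'elder', 2: 'apple', 3: 'cherry'}.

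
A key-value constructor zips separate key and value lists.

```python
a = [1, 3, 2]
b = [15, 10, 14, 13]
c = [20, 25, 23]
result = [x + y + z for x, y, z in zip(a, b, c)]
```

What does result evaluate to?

Step 1: zip three lists (truncates to shortest, len=3):
  1 + 15 + 20 = 36
  3 + 10 + 25 = 38
  2 + 14 + 23 = 39
Therefore result = [36, 38, 39].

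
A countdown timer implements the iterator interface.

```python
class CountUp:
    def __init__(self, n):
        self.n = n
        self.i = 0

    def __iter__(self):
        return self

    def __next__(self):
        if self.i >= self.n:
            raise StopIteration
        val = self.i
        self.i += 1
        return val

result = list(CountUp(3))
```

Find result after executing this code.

Step 1: CountUp(3) creates an iterator counting 0 to 2.
Step 2: list() consumes all values: [0, 1, 2].
Therefore result = [0, 1, 2].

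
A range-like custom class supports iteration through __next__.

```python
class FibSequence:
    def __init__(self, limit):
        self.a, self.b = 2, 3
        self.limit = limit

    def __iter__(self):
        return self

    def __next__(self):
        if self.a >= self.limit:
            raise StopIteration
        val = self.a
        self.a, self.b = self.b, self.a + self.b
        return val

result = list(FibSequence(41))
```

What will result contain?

Step 1: Fibonacci-like sequence (a=2, b=3) until >= 41:
  Yield 2, then a,b = 3,5
  Yield 3, then a,b = 5,8
  Yield 5, then a,b = 8,13
  Yield 8, then a,b = 13,21
  Yield 13, then a,b = 21,34
  Yield 21, then a,b = 34,55
  Yield 34, then a,b = 55,89
Step 2: 55 >= 41, stop.
Therefore result = [2, 3, 5, 8, 13, 21, 34].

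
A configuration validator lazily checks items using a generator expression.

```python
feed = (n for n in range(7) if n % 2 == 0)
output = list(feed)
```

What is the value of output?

Step 1: Filter range(7) keeping only even values:
  n=0: even, included
  n=1: odd, excluded
  n=2: even, included
  n=3: odd, excluded
  n=4: even, included
  n=5: odd, excluded
  n=6: even, included
Therefore output = [0, 2, 4, 6].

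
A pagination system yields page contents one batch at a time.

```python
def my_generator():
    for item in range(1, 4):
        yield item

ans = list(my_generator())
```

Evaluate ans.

Step 1: The generator yields each value from range(1, 4).
Step 2: list() consumes all yields: [1, 2, 3].
Therefore ans = [1, 2, 3].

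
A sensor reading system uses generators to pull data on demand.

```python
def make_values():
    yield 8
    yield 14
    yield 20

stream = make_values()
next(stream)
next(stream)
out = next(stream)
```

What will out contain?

Step 1: make_values() creates a generator.
Step 2: next(stream) yields 8 (consumed and discarded).
Step 3: next(stream) yields 14 (consumed and discarded).
Step 4: next(stream) yields 20, assigned to out.
Therefore out = 20.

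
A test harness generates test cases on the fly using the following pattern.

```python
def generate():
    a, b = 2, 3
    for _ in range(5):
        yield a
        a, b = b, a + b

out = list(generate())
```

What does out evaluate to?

Step 1: Fibonacci-like sequence starting with a=2, b=3:
  Iteration 1: yield a=2, then a,b = 3,5
  Iteration 2: yield a=3, then a,b = 5,8
  Iteration 3: yield a=5, then a,b = 8,13
  Iteration 4: yield a=8, then a,b = 13,21
  Iteration 5: yield a=13, then a,b = 21,34
Therefore out = [2, 3, 5, 8, 13].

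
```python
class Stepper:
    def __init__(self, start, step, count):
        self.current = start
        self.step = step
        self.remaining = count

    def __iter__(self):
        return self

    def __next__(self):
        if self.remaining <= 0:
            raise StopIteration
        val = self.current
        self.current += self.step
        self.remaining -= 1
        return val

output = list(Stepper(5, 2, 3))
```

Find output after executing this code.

Step 1: Stepper starts at 5, increments by 2, for 3 steps:
  Yield 5, then current += 2
  Yield 7, then current += 2
  Yield 9, then current += 2
Therefore output = [5, 7, 9].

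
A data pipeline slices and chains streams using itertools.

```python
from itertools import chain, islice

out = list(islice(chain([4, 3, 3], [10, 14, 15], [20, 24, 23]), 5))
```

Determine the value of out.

Step 1: chain([4, 3, 3], [10, 14, 15], [20, 24, 23]) = [4, 3, 3, 10, 14, 15, 20, 24, 23].
Step 2: islice takes first 5 elements: [4, 3, 3, 10, 14].
Therefore out = [4, 3, 3, 10, 14].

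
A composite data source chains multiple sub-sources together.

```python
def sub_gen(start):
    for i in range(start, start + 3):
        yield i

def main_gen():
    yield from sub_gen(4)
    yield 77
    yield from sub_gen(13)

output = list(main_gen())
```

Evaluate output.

Step 1: main_gen() delegates to sub_gen(4):
  yield 4
  yield 5
  yield 6
Step 2: yield 77
Step 3: Delegates to sub_gen(13):
  yield 13
  yield 14
  yield 15
Therefore output = [4, 5, 6, 77, 13, 14, 15].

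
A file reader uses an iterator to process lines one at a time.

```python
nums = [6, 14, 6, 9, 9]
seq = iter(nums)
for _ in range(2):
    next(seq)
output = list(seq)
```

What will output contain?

Step 1: Create iterator over [6, 14, 6, 9, 9].
Step 2: Advance 2 positions (consuming [6, 14]).
Step 3: list() collects remaining elements: [6, 9, 9].
Therefore output = [6, 9, 9].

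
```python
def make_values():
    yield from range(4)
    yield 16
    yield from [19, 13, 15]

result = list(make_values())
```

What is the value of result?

Step 1: Trace yields in order:
  yield 0
  yield 1
  yield 2
  yield 3
  yield 16
  yield 19
  yield 13
  yield 15
Therefore result = [0, 1, 2, 3, 16, 19, 13, 15].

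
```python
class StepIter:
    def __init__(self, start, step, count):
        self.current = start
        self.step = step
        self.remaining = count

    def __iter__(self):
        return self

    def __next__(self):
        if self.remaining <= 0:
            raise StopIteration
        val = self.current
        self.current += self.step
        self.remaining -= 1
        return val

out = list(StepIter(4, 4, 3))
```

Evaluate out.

Step 1: StepIter starts at 4, increments by 4, for 3 steps:
  Yield 4, then current += 4
  Yield 8, then current += 4
  Yield 12, then current += 4
Therefore out = [4, 8, 12].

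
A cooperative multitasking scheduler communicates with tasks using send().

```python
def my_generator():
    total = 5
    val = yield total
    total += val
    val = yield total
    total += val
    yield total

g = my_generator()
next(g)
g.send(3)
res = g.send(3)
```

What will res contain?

Step 1: next() -> yield total=5.
Step 2: send(3) -> val=3, total = 5+3 = 8, yield 8.
Step 3: send(3) -> val=3, total = 8+3 = 11, yield 11.
Therefore res = 11.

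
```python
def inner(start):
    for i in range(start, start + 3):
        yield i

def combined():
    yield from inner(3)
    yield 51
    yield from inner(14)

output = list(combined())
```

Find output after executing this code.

Step 1: combined() delegates to inner(3):
  yield 3
  yield 4
  yield 5
Step 2: yield 51
Step 3: Delegates to inner(14):
  yield 14
  yield 15
  yield 16
Therefore output = [3, 4, 5, 51, 14, 15, 16].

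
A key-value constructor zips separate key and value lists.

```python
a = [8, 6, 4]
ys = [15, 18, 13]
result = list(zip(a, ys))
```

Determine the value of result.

Step 1: zip pairs elements at same index:
  Index 0: (8, 15)
  Index 1: (6, 18)
  Index 2: (4, 13)
Therefore result = [(8, 15), (6, 18), (4, 13)].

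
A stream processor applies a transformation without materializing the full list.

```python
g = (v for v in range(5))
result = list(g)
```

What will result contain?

Step 1: Generator expression iterates range(5): [0, 1, 2, 3, 4].
Step 2: list() collects all values.
Therefore result = [0, 1, 2, 3, 4].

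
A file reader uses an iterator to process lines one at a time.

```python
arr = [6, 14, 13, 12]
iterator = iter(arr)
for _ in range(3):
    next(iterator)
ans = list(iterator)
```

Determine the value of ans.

Step 1: Create iterator over [6, 14, 13, 12].
Step 2: Advance 3 positions (consuming [6, 14, 13]).
Step 3: list() collects remaining elements: [12].
Therefore ans = [12].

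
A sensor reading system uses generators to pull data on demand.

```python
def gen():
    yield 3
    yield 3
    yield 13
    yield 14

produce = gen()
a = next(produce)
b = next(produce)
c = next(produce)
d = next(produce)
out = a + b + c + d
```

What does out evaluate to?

Step 1: Create generator and consume all values:
  a = next(produce) = 3
  b = next(produce) = 3
  c = next(produce) = 13
  d = next(produce) = 14
Step 2: out = 3 + 3 + 13 + 14 = 33.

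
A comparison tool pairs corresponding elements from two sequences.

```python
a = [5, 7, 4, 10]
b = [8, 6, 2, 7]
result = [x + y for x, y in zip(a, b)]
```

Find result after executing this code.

Step 1: Add corresponding elements:
  5 + 8 = 13
  7 + 6 = 13
  4 + 2 = 6
  10 + 7 = 17
Therefore result = [13, 13, 6, 17].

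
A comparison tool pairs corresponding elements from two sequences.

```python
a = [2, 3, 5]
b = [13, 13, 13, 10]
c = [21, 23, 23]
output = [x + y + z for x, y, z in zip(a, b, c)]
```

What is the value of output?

Step 1: zip three lists (truncates to shortest, len=3):
  2 + 13 + 21 = 36
  3 + 13 + 23 = 39
  5 + 13 + 23 = 41
Therefore output = [36, 39, 41].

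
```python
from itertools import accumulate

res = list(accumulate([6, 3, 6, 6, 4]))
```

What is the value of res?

Step 1: accumulate computes running sums:
  + 6 = 6
  + 3 = 9
  + 6 = 15
  + 6 = 21
  + 4 = 25
Therefore res = [6, 9, 15, 21, 25].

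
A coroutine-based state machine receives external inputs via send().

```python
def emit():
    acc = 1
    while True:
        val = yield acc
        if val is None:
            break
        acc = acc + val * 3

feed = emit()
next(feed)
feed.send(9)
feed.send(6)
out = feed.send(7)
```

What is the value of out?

Step 1: next() -> yield acc=1.
Step 2: send(9) -> val=9, acc = 1 + 9*3 = 28, yield 28.
Step 3: send(6) -> val=6, acc = 28 + 6*3 = 46, yield 46.
Step 4: send(7) -> val=7, acc = 46 + 7*3 = 67, yield 67.
Therefore out = 67.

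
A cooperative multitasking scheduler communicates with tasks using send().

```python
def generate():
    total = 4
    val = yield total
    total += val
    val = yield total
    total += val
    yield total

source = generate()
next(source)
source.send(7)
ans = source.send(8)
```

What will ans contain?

Step 1: next() -> yield total=4.
Step 2: send(7) -> val=7, total = 4+7 = 11, yield 11.
Step 3: send(8) -> val=8, total = 11+8 = 19, yield 19.
Therefore ans = 19.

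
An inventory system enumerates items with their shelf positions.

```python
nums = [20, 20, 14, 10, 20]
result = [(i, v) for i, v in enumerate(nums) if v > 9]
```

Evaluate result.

Step 1: Filter enumerate([20, 20, 14, 10, 20]) keeping v > 9:
  (0, 20): 20 > 9, included
  (1, 20): 20 > 9, included
  (2, 14): 14 > 9, included
  (3, 10): 10 > 9, included
  (4, 20): 20 > 9, included
Therefore result = [(0, 20), (1, 20), (2, 14), (3, 10), (4, 20)].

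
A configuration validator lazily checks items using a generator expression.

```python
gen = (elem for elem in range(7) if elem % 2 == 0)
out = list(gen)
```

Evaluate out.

Step 1: Filter range(7) keeping only even values:
  elem=0: even, included
  elem=1: odd, excluded
  elem=2: even, included
  elem=3: odd, excluded
  elem=4: even, included
  elem=5: odd, excluded
  elem=6: even, included
Therefore out = [0, 2, 4, 6].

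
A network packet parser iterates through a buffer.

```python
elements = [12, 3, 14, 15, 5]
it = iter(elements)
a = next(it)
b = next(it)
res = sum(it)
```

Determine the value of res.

Step 1: Create iterator over [12, 3, 14, 15, 5].
Step 2: a = next() = 12, b = next() = 3.
Step 3: sum() of remaining [14, 15, 5] = 34.
Therefore res = 34.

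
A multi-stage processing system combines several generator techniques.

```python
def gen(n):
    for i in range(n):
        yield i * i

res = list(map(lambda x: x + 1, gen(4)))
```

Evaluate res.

Step 1: gen(4) yields squares: [0, 1, 4, 9].
Step 2: map adds 1 to each: [1, 2, 5, 10].
Therefore res = [1, 2, 5, 10].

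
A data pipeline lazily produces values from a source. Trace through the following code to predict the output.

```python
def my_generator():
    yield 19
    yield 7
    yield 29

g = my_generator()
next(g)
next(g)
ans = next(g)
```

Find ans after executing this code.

Step 1: my_generator() creates a generator.
Step 2: next(g) yields 19 (consumed and discarded).
Step 3: next(g) yields 7 (consumed and discarded).
Step 4: next(g) yields 29, assigned to ans.
Therefore ans = 29.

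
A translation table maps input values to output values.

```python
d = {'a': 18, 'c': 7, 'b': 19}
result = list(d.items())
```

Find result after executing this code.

Step 1: d.items() returns (key, value) pairs in insertion order.
Therefore result = [('a', 18), ('c', 7), ('b', 19)].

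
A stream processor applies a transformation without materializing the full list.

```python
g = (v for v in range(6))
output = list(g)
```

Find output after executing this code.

Step 1: Generator expression iterates range(6): [0, 1, 2, 3, 4, 5].
Step 2: list() collects all values.
Therefore output = [0, 1, 2, 3, 4, 5].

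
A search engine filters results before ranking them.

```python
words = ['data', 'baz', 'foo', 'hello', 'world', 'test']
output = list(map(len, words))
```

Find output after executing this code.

Step 1: Map len() to each word:
  'data' -> 4
  'baz' -> 3
  'foo' -> 3
  'hello' -> 5
  'world' -> 5
  'test' -> 4
Therefore output = [4, 3, 3, 5, 5, 4].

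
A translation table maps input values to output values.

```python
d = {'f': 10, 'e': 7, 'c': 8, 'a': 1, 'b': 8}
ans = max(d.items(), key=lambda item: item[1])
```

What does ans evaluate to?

Step 1: Find item with maximum value:
  ('f', 10)
  ('e', 7)
  ('c', 8)
  ('a', 1)
  ('b', 8)
Step 2: Maximum value is 10 at key 'f'.
Therefore ans = ('f', 10).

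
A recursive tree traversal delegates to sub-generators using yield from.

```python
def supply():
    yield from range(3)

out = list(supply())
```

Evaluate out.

Step 1: yield from delegates to the iterable, yielding each element.
Step 2: Collected values: [0, 1, 2].
Therefore out = [0, 1, 2].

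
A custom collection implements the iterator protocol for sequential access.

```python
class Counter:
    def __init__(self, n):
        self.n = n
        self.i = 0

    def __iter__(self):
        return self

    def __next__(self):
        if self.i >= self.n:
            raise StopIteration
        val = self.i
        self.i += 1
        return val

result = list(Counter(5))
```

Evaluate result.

Step 1: Counter(5) creates an iterator counting 0 to 4.
Step 2: list() consumes all values: [0, 1, 2, 3, 4].
Therefore result = [0, 1, 2, 3, 4].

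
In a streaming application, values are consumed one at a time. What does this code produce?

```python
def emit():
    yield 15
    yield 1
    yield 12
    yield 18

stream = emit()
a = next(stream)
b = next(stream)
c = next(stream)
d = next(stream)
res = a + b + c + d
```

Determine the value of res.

Step 1: Create generator and consume all values:
  a = next(stream) = 15
  b = next(stream) = 1
  c = next(stream) = 12
  d = next(stream) = 18
Step 2: res = 15 + 1 + 12 + 18 = 46.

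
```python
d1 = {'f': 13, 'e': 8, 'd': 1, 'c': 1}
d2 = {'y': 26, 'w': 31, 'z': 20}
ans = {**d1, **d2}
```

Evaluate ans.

Step 1: Merge d1 and d2 (d2 values override on key conflicts).
Step 2: d1 has keys ['f', 'e', 'd', 'c'], d2 has keys ['y', 'w', 'z'].
Therefore ans = {'f': 13, 'e': 8, 'd': 1, 'c': 1, 'y': 26, 'w': 31, 'z': 20}.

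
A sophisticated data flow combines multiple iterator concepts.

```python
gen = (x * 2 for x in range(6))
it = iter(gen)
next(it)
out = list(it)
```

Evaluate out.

Step 1: Generator produces [0, 2, 4, 6, 8, 10].
Step 2: next(it) consumes first element (0).
Step 3: list(it) collects remaining: [2, 4, 6, 8, 10].
Therefore out = [2, 4, 6, 8, 10].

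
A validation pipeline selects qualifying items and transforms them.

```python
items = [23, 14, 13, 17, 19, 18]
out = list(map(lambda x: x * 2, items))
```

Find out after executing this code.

Step 1: Apply lambda x: x * 2 to each element:
  23 -> 46
  14 -> 28
  13 -> 26
  17 -> 34
  19 -> 38
  18 -> 36
Therefore out = [46, 28, 26, 34, 38, 36].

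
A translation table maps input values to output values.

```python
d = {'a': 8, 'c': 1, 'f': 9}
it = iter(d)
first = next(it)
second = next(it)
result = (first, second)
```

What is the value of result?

Step 1: iter(d) iterates over keys: ['a', 'c', 'f'].
Step 2: first = next(it) = 'a', second = next(it) = 'c'.
Therefore result = ('a', 'c').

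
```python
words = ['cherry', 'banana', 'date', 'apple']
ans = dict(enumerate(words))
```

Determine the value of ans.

Step 1: enumerate pairs indices with words:
  0 -> 'cherry'
  1 -> 'banana'
  2 -> 'date'
  3 -> 'apple'
Therefore ans = {0: 'cherry', 1: 'banana', 2: 'date', 3: 'apple'}.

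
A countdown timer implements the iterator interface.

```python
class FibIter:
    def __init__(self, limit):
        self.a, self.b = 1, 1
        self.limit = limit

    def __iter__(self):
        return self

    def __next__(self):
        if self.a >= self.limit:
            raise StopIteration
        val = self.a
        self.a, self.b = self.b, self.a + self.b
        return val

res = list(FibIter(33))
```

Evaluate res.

Step 1: Fibonacci-like sequence (a=1, b=1) until >= 33:
  Yield 1, then a,b = 1,2
  Yield 1, then a,b = 2,3
  Yield 2, then a,b = 3,5
  Yield 3, then a,b = 5,8
  Yield 5, then a,b = 8,13
  Yield 8, then a,b = 13,21
  Yield 13, then a,b = 21,34
  Yield 21, then a,b = 34,55
Step 2: 34 >= 33, stop.
Therefore res = [1, 1, 2, 3, 5, 8, 13, 21].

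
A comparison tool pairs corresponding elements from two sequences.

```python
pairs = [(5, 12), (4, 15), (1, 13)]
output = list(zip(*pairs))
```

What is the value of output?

Step 1: zip(*pairs) transposes: unzips [(5, 12), (4, 15), (1, 13)] into separate sequences.
Step 2: First elements: (5, 4, 1), second elements: (12, 15, 13).
Therefore output = [(5, 4, 1), (12, 15, 13)].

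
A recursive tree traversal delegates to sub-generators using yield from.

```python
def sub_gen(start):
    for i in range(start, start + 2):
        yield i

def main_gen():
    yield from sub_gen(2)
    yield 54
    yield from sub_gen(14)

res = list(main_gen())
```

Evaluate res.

Step 1: main_gen() delegates to sub_gen(2):
  yield 2
  yield 3
Step 2: yield 54
Step 3: Delegates to sub_gen(14):
  yield 14
  yield 15
Therefore res = [2, 3, 54, 14, 15].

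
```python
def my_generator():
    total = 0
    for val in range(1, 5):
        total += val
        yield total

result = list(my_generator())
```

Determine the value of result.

Step 1: Generator accumulates running sum:
  val=1: total = 1, yield 1
  val=2: total = 3, yield 3
  val=3: total = 6, yield 6
  val=4: total = 10, yield 10
Therefore result = [1, 3, 6, 10].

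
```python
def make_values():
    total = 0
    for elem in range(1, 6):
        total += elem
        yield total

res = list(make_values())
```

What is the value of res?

Step 1: Generator accumulates running sum:
  elem=1: total = 1, yield 1
  elem=2: total = 3, yield 3
  elem=3: total = 6, yield 6
  elem=4: total = 10, yield 10
  elem=5: total = 15, yield 15
Therefore res = [1, 3, 6, 10, 15].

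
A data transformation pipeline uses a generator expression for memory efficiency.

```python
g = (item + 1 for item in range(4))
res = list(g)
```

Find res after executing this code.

Step 1: For each item in range(4), compute item+1:
  item=0: 0+1 = 1
  item=1: 1+1 = 2
  item=2: 2+1 = 3
  item=3: 3+1 = 4
Therefore res = [1, 2, 3, 4].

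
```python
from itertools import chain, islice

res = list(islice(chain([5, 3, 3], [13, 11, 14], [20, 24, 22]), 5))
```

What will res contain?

Step 1: chain([5, 3, 3], [13, 11, 14], [20, 24, 22]) = [5, 3, 3, 13, 11, 14, 20, 24, 22].
Step 2: islice takes first 5 elements: [5, 3, 3, 13, 11].
Therefore res = [5, 3, 3, 13, 11].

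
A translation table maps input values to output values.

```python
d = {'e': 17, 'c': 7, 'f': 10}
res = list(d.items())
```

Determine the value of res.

Step 1: d.items() returns (key, value) pairs in insertion order.
Therefore res = [('e', 17), ('c', 7), ('f', 10)].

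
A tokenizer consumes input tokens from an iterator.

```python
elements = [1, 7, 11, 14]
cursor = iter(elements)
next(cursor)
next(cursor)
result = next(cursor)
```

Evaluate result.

Step 1: Create iterator over [1, 7, 11, 14].
Step 2: next() consumes 1.
Step 3: next() consumes 7.
Step 4: next() returns 11.
Therefore result = 11.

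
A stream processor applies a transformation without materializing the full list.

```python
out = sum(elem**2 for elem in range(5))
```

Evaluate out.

Step 1: Compute elem**2 for each elem in range(5):
  elem=0: 0**2 = 0
  elem=1: 1**2 = 1
  elem=2: 2**2 = 4
  elem=3: 3**2 = 9
  elem=4: 4**2 = 16
Step 2: sum = 0 + 1 + 4 + 9 + 16 = 30.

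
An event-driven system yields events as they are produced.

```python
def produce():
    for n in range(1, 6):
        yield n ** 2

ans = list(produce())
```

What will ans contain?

Step 1: For each n in range(1, 6), yield n**2:
  n=1: yield 1**2 = 1
  n=2: yield 2**2 = 4
  n=3: yield 3**2 = 9
  n=4: yield 4**2 = 16
  n=5: yield 5**2 = 25
Therefore ans = [1, 4, 9, 16, 25].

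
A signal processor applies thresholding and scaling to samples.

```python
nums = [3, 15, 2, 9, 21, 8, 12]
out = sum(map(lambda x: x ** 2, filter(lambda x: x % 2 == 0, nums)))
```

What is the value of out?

Step 1: Filter even numbers from [3, 15, 2, 9, 21, 8, 12]: [2, 8, 12]
Step 2: Square each: [4, 64, 144]
Step 3: Sum = 212.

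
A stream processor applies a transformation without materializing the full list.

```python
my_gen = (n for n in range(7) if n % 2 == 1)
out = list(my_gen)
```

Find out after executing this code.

Step 1: Filter range(7) keeping only odd values:
  n=0: even, excluded
  n=1: odd, included
  n=2: even, excluded
  n=3: odd, included
  n=4: even, excluded
  n=5: odd, included
  n=6: even, excluded
Therefore out = [1, 3, 5].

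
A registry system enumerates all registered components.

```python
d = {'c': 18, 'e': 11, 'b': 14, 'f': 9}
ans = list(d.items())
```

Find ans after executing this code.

Step 1: d.items() returns (key, value) pairs in insertion order.
Therefore ans = [('c', 18), ('e', 11), ('b', 14), ('f', 9)].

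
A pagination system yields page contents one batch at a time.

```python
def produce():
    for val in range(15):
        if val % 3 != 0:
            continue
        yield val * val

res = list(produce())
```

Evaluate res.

Step 1: Only yield val**2 when val is divisible by 3:
  val=0: 0 % 3 == 0, yield 0**2 = 0
  val=3: 3 % 3 == 0, yield 3**2 = 9
  val=6: 6 % 3 == 0, yield 6**2 = 36
  val=9: 9 % 3 == 0, yield 9**2 = 81
  val=12: 12 % 3 == 0, yield 12**2 = 144
Therefore res = [0, 9, 36, 81, 144].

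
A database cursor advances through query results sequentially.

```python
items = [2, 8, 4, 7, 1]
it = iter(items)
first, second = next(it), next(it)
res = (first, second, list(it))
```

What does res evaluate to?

Step 1: Create iterator over [2, 8, 4, 7, 1].
Step 2: first = 2, second = 8.
Step 3: Remaining elements: [4, 7, 1].
Therefore res = (2, 8, [4, 7, 1]).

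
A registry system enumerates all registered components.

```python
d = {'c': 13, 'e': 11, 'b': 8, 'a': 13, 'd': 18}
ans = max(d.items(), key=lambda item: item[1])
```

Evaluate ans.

Step 1: Find item with maximum value:
  ('c', 13)
  ('e', 11)
  ('b', 8)
  ('a', 13)
  ('d', 18)
Step 2: Maximum value is 18 at key 'd'.
Therefore ans = ('d', 18).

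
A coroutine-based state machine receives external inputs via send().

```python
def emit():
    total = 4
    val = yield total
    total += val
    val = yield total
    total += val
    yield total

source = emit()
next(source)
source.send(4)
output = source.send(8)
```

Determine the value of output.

Step 1: next() -> yield total=4.
Step 2: send(4) -> val=4, total = 4+4 = 8, yield 8.
Step 3: send(8) -> val=8, total = 8+8 = 16, yield 16.
Therefore output = 16.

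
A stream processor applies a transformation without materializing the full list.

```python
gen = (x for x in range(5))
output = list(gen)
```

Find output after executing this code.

Step 1: Generator expression iterates range(5): [0, 1, 2, 3, 4].
Step 2: list() collects all values.
Therefore output = [0, 1, 2, 3, 4].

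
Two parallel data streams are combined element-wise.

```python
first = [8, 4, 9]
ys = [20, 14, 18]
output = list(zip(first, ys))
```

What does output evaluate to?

Step 1: zip pairs elements at same index:
  Index 0: (8, 20)
  Index 1: (4, 14)
  Index 2: (9, 18)
Therefore output = [(8, 20), (4, 14), (9, 18)].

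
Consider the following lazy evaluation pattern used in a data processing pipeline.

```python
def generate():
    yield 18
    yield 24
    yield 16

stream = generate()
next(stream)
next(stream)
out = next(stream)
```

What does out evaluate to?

Step 1: generate() creates a generator.
Step 2: next(stream) yields 18 (consumed and discarded).
Step 3: next(stream) yields 24 (consumed and discarded).
Step 4: next(stream) yields 16, assigned to out.
Therefore out = 16.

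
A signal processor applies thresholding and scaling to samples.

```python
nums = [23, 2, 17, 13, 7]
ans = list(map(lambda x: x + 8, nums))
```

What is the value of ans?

Step 1: Apply lambda x: x + 8 to each element:
  23 -> 31
  2 -> 10
  17 -> 25
  13 -> 21
  7 -> 15
Therefore ans = [31, 10, 25, 21, 15].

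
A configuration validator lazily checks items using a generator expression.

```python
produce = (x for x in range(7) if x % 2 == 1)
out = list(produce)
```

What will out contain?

Step 1: Filter range(7) keeping only odd values:
  x=0: even, excluded
  x=1: odd, included
  x=2: even, excluded
  x=3: odd, included
  x=4: even, excluded
  x=5: odd, included
  x=6: even, excluded
Therefore out = [1, 3, 5].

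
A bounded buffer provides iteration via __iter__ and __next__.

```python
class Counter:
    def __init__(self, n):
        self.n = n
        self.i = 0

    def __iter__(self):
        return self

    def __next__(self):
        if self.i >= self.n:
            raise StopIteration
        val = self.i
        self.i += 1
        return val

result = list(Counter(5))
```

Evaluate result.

Step 1: Counter(5) creates an iterator counting 0 to 4.
Step 2: list() consumes all values: [0, 1, 2, 3, 4].
Therefore result = [0, 1, 2, 3, 4].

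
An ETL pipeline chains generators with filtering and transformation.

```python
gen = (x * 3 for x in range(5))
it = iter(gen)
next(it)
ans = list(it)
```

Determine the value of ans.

Step 1: Generator produces [0, 3, 6, 9, 12].
Step 2: next(it) consumes first element (0).
Step 3: list(it) collects remaining: [3, 6, 9, 12].
Therefore ans = [3, 6, 9, 12].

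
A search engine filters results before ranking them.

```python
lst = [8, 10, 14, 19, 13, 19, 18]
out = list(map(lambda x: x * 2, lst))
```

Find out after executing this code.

Step 1: Apply lambda x: x * 2 to each element:
  8 -> 16
  10 -> 20
  14 -> 28
  19 -> 38
  13 -> 26
  19 -> 38
  18 -> 36
Therefore out = [16, 20, 28, 38, 26, 38, 36].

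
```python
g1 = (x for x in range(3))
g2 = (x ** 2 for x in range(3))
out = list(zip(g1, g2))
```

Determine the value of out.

Step 1: g1 produces [0, 1, 2].
Step 2: g2 produces [0, 1, 4].
Step 3: zip pairs them: [(0, 0), (1, 1), (2, 4)].
Therefore out = [(0, 0), (1, 1), (2, 4)].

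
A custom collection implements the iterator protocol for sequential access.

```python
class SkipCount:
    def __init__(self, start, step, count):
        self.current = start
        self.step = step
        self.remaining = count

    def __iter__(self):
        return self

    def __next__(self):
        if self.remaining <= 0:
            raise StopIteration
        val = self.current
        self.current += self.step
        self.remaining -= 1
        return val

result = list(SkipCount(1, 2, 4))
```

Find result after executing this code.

Step 1: SkipCount starts at 1, increments by 2, for 4 steps:
  Yield 1, then current += 2
  Yield 3, then current += 2
  Yield 5, then current += 2
  Yield 7, then current += 2
Therefore result = [1, 3, 5, 7].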